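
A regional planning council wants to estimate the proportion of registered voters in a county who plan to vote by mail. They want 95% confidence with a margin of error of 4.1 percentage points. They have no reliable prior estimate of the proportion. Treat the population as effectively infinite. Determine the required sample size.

572

For 95% confidence, z = 1.96.
With no prior estimate, use p = 0.5, giving p(1−p) = 0.25.
n = z²·p(1−p)/E² = 1.96² × 0.2500 / 0.041² = 3.8416 × 0.2500 / 0.001681 ≈ 571.33.
Rounding up gives n = 572.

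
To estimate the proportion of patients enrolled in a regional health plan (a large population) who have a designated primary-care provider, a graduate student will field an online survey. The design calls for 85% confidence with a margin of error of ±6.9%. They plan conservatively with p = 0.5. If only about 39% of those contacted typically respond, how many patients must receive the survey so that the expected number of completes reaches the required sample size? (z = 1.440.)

280

Completed interviews needed: n₀ = 1.440² × 0.2500 / 0.069² ≈ 108.88 → 109.
At a 39% response rate, contacts needed = 109 / 0.39 ≈ 279.49 → 280.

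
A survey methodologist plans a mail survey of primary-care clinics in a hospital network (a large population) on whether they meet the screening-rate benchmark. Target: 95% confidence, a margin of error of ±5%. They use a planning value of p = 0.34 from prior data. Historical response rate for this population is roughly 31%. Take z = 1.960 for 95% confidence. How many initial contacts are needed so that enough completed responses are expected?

1113

Completed interviews needed: n₀ = 1.960² × 0.2244 / 0.050² ≈ 344.82 → 345.
At a 31% response rate, contacts needed = 345 / 0.31 ≈ 1112.90 → 1113.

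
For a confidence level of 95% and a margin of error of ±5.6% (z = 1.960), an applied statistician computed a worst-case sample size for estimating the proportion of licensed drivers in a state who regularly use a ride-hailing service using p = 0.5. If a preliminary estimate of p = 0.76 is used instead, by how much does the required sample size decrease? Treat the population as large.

Conservative (p = 0.5): n = 1.960² × 0.25 / 0.056² ≈ 306.25 → 307.
Using p = 0.76: p(1−p) = 0.1824, so n = 1.960² × 0.1824 / 0.056² ≈ 223.44 → 224.
Reduction: 307 − 224 = 83.

83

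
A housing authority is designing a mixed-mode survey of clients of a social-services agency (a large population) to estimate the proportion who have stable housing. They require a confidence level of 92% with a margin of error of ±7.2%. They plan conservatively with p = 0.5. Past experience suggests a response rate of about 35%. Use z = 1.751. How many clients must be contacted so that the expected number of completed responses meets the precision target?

Completed interviews needed: n₀ = 1.751² × 0.2500 / 0.072² ≈ 147.86 → 148.
At a 35% response rate, contacts needed = 148 / 0.35 ≈ 422.86 → 423.

423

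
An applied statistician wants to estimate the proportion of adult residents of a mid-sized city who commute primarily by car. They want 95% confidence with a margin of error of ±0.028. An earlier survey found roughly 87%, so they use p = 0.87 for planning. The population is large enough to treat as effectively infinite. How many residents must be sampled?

For 95% confidence, z = 1.96.
With p = 0.87, p(1−p) = 0.1131.
n = z²·p(1−p)/E² = 1.96² × 0.1131 / 0.028² = 3.8416 × 0.1131 / 0.000784 ≈ 554.19.
Rounding up gives n = 555.

555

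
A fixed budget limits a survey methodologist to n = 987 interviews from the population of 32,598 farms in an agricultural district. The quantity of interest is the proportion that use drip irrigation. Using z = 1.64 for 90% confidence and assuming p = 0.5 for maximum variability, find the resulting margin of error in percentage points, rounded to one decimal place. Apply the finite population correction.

Finite-population factor: (N−n)/(N−1) = (32598−987)/(32598−1) = 0.9698.
SE(p̂) = √[p(1−p)/n · (N−n)/(N−1)] = √[0.2500/987 × 0.9698] = 0.01567.
E = z × SE = 1.64 × 0.01567 = 0.02570 ≈ 2.6 percentage points.

2.6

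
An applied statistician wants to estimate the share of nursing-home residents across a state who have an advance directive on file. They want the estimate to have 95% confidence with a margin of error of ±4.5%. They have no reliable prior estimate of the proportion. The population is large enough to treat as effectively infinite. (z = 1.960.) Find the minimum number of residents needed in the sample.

With no prior estimate, use p = 0.5, giving p(1−p) = 0.25.
n = z²·p(1−p)/E² = 1.960² × 0.2500 / 0.045² = 3.8416 × 0.2500 / 0.002025 ≈ 474.27.
Rounding up gives n = 475.

475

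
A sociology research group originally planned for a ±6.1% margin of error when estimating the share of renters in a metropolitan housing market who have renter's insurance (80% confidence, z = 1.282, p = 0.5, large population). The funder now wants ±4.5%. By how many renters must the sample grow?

92

At ±6.1%: n = 1.282² × 0.2500 / 0.061² ≈ 110.42 → 111.
At ±4.5%: n = 1.282² × 0.2500 / 0.045² ≈ 202.90 → 203.
Additional respondents: 203 − 111 = 92.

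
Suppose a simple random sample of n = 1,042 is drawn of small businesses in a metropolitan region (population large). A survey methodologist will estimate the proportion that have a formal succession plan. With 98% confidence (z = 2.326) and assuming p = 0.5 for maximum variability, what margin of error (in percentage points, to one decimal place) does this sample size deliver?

SE(p̂) = √[p(1−p)/n] = √[0.2500/1042] = 0.01549.
E = z × SE = 2.326 × 0.01549 = 0.03603, or 3.6 percentage points.

3.6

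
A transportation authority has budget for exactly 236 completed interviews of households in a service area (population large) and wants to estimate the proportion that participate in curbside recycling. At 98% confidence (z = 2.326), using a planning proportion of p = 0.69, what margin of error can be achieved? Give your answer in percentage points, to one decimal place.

SE(p̂) = √[p(1−p)/n] = √[0.2139/236] = 0.03011.
E = z × SE = 2.326 × 0.03011 = 0.07003, or 7.0 percentage points.

7.0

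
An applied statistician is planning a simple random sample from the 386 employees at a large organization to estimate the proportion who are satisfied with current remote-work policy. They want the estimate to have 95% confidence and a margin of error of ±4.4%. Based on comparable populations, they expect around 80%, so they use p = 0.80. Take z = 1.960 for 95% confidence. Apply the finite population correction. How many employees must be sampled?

Unadjusted: n₀ = 1.960² × 0.80 × 0.20 / 0.044² ≈ 317.49, so n₀ = 318.
Finite population correction with N = 386: n = n₀ / (1 + (n₀−1)/N) = 318 / (1 + 317/386) = 318 / 1.8212 ≈ 174.61.
Rounding up, n = 175.

175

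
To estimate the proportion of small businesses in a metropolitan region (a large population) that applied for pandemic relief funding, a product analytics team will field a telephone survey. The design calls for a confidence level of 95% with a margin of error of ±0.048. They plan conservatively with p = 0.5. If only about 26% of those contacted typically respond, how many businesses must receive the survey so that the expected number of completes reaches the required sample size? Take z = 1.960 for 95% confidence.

Completed interviews needed: n₀ = 1.960² × 0.2500 / 0.048² ≈ 416.84 → 417.
At a 26% response rate, contacts needed = 417 / 0.26 ≈ 1603.85 → 1604.

1604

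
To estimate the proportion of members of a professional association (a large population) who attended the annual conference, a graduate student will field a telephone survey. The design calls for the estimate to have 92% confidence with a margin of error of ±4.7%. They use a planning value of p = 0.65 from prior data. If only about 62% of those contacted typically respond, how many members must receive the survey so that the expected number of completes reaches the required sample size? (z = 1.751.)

510

Completed interviews needed: n₀ = 1.751² × 0.2275 / 0.047² ≈ 315.76 → 316.
At a 62% response rate, contacts needed = 316 / 0.62 ≈ 509.68 → 510.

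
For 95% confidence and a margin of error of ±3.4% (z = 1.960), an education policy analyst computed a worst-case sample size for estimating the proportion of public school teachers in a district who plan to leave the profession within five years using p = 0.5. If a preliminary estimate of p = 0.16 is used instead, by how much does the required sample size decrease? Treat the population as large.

Conservative (p = 0.5): n = 1.960² × 0.25 / 0.034² ≈ 830.80 → 831.
Using p = 0.16: p(1−p) = 0.1344, so n = 1.960² × 0.1344 / 0.034² ≈ 446.64 → 447.
Reduction: 831 − 447 = 384.

384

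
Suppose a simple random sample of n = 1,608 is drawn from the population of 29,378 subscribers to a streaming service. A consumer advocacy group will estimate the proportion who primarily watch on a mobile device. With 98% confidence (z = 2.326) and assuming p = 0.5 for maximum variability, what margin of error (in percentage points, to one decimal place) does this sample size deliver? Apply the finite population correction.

2.8

Finite-population factor: (N−n)/(N−1) = (29378−1608)/(29378−1) = 0.9453.
SE(p̂) = √[p(1−p)/n · (N−n)/(N−1)] = √[0.2500/1608 × 0.9453] = 0.01212.
E = z × SE = 2.326 × 0.01212 = 0.02820 ≈ 2.8 percentage points.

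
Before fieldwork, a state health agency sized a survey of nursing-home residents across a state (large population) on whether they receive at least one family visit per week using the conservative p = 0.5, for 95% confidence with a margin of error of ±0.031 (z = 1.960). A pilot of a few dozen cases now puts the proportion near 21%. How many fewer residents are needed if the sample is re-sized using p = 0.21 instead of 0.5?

336

Conservative (p = 0.5): n = 1.960² × 0.25 / 0.031² ≈ 999.38 → 1000.
Using p = 0.21: p(1−p) = 0.1659, so n = 1.960² × 0.1659 / 0.031² ≈ 663.19 → 664.
Reduction: 1000 − 664 = 336.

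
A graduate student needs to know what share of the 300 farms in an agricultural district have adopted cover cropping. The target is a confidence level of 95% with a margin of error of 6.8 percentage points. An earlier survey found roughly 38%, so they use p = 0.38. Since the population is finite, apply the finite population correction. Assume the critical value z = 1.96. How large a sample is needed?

Unadjusted: n₀ = 1.96² × 0.38 × 0.62 / 0.068² ≈ 195.74, so n₀ = 196.
Finite population correction with N = 300: n = n₀ / (1 + (n₀−1)/N) = 196 / (1 + 195/300) = 196 / 1.6500 ≈ 118.79.
Rounding up, n = 119.

119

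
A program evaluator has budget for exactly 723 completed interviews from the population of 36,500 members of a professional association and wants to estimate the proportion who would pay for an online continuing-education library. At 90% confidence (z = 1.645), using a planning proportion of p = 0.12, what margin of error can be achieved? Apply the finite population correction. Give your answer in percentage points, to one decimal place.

2.0

Finite-population factor: (N−n)/(N−1) = (36500−723)/(36500−1) = 0.9802.
SE(p̂) = √[p(1−p)/n · (N−n)/(N−1)] = √[0.1056/723 × 0.9802] = 0.01197.
E = z × SE = 1.645 × 0.01197 = 0.01968 ≈ 2.0 percentage points.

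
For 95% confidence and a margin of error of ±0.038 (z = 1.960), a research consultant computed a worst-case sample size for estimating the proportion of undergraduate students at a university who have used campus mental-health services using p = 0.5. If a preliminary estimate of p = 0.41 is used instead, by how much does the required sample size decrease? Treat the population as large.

22

Conservative (p = 0.5): n = 1.960² × 0.25 / 0.038² ≈ 665.10 → 666.
Using p = 0.41: p(1−p) = 0.2419, so n = 1.960² × 0.2419 / 0.038² ≈ 643.55 → 644.
Reduction: 666 − 644 = 22.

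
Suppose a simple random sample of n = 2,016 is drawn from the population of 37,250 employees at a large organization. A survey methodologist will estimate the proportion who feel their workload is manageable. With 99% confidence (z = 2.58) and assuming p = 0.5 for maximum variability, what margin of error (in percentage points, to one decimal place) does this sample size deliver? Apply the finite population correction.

Finite-population factor: (N−n)/(N−1) = (37250−2016)/(37250−1) = 0.9459.
SE(p̂) = √[p(1−p)/n · (N−n)/(N−1)] = √[0.2500/2016 × 0.9459] = 0.01083.
E = z × SE = 2.58 × 0.01083 = 0.02794 ≈ 2.8 percentage points.

2.8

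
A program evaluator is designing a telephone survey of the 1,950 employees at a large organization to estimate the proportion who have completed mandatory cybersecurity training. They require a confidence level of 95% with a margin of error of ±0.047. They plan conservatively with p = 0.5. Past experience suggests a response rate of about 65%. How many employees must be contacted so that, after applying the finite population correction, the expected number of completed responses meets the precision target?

548

For 95% confidence, z = 1.96.
Completed interviews needed (unadjusted): n₀ = 1.96² × 0.2500 / 0.047² ≈ 434.77 → 435.
FPC for N = 1,950: n = 435 / (1 + 434/1950) = 435 / 1.2226 ≈ 355.81 → 356.
At a 65% response rate, contacts needed = 356 / 0.65 ≈ 547.69 → 548.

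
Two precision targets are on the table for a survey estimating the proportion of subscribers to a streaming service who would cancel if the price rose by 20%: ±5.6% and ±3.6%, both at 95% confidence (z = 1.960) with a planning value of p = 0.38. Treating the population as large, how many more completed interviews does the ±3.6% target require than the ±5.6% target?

At ±5.6%: n = 1.960² × 0.2356 / 0.056² ≈ 288.61 → 289.
At ±3.6%: n = 1.960² × 0.2356 / 0.036² ≈ 698.36 → 699.
Additional respondents: 699 − 289 = 410.

410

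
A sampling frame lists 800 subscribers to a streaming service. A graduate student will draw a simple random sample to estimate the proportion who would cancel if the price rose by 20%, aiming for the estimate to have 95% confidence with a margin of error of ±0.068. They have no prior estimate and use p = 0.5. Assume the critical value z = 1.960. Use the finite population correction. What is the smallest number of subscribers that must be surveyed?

166

Unadjusted: n₀ = 1.960² × 0.50 × 0.50 / 0.068² ≈ 207.70, so n₀ = 208.
Finite population correction with N = 800: n = n₀ / (1 + (n₀−1)/N) = 208 / (1 + 207/800) = 208 / 1.2588 ≈ 165.24.
Rounding up, n = 166.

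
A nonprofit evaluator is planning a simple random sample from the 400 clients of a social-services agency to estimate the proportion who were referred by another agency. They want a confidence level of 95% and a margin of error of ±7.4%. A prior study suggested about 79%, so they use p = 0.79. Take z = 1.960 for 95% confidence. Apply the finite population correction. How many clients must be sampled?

Unadjusted: n₀ = 1.960² × 0.79 × 0.21 / 0.074² ≈ 116.38, so n₀ = 117.
Finite population correction with N = 400: n = n₀ / (1 + (n₀−1)/N) = 117 / (1 + 116/400) = 117 / 1.2900 ≈ 90.70.
Rounding up, n = 91.

91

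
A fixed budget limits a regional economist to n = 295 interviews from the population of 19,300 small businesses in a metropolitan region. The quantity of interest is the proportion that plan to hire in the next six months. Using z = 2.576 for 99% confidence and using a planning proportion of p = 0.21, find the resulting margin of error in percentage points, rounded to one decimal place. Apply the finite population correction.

6.1

Finite-population factor: (N−n)/(N−1) = (19300−295)/(19300−1) = 0.9848.
SE(p̂) = √[p(1−p)/n · (N−n)/(N−1)] = √[0.1659/295 × 0.9848] = 0.02353.
E = z × SE = 2.576 × 0.02353 = 0.06062 ≈ 6.1 percentage points.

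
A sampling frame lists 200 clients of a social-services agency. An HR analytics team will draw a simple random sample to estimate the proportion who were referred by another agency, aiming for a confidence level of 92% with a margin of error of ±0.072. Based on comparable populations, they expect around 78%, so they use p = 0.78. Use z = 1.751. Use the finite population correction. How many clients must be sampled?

Unadjusted: n₀ = 1.751² × 0.78 × 0.22 / 0.072² ≈ 101.49, so n₀ = 102.
Finite population correction with N = 200: n = n₀ / (1 + (n₀−1)/N) = 102 / (1 + 101/200) = 102 / 1.5050 ≈ 67.77.
Rounding up, n = 68.

68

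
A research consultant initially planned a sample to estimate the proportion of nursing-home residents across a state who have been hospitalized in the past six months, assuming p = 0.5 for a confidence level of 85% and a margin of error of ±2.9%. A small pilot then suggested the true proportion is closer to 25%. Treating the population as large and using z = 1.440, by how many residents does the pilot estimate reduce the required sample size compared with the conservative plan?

154

Conservative (p = 0.5): n = 1.440² × 0.25 / 0.029² ≈ 616.41 → 617.
Using p = 0.25: p(1−p) = 0.1875, so n = 1.440² × 0.1875 / 0.029² ≈ 462.31 → 463.
Reduction: 617 − 463 = 154.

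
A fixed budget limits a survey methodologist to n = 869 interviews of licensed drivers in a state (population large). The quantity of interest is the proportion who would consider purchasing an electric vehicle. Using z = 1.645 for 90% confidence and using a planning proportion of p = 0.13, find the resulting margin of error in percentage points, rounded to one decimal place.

1.9

SE(p̂) = √[p(1−p)/n] = √[0.1131/869] = 0.01141.
E = z × SE = 1.645 × 0.01141 = 0.01877, or 1.9 percentage points.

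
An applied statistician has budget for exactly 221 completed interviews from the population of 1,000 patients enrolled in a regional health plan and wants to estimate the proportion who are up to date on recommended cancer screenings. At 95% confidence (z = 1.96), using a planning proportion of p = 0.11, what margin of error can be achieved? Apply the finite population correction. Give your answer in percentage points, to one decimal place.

3.6

Finite-population factor: (N−n)/(N−1) = (1000−221)/(1000−1) = 0.7798.
SE(p̂) = √[p(1−p)/n · (N−n)/(N−1)] = √[0.0979/221 × 0.7798] = 0.01859.
E = z × SE = 1.96 × 0.01859 = 0.03643 ≈ 3.6 percentage points.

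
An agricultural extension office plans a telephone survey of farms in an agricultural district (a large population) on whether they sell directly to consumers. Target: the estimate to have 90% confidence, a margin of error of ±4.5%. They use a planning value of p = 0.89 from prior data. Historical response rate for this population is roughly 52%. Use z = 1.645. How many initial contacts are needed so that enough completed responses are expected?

Completed interviews needed: n₀ = 1.645² × 0.0979 / 0.045² ≈ 130.82 → 131.
At a 52% response rate, contacts needed = 131 / 0.52 ≈ 251.92 → 252.

252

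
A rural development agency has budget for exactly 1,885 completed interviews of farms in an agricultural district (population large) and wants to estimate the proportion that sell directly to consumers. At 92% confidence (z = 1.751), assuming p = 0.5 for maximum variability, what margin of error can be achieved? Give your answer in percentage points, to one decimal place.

2.0

SE(p̂) = √[p(1−p)/n] = √[0.2500/1885] = 0.01152.
E = z × SE = 1.751 × 0.01152 = 0.02017, or 2.0 percentage points.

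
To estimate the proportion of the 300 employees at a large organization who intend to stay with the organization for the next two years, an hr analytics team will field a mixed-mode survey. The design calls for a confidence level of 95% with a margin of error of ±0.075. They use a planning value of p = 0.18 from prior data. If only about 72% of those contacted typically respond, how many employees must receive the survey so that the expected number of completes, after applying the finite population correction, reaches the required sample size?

106

For 95% confidence, z = 1.96.
Completed interviews needed (unadjusted): n₀ = 1.96² × 0.1476 / 0.075² ≈ 100.80 → 101.
FPC for N = 300: n = 101 / (1 + 100/300) = 101 / 1.3333 ≈ 75.75 → 76.
At a 72% response rate, contacts needed = 76 / 0.72 ≈ 105.56 → 106.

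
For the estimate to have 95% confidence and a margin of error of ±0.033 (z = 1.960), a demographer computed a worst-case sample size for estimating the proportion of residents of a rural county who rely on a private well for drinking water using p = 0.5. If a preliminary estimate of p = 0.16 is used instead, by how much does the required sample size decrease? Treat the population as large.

407

Conservative (p = 0.5): n = 1.960² × 0.25 / 0.033² ≈ 881.91 → 882.
Using p = 0.16: p(1−p) = 0.1344, so n = 1.960² × 0.1344 / 0.033² ≈ 474.11 → 475.
Reduction: 882 − 475 = 407.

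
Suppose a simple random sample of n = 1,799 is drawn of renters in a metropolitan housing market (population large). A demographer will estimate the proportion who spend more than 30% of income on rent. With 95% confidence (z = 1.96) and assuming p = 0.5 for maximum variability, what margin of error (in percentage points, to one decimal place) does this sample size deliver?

SE(p̂) = √[p(1−p)/n] = √[0.2500/1799] = 0.01179.
E = z × SE = 1.96 × 0.01179 = 0.02311, or 2.3 percentage points.

2.3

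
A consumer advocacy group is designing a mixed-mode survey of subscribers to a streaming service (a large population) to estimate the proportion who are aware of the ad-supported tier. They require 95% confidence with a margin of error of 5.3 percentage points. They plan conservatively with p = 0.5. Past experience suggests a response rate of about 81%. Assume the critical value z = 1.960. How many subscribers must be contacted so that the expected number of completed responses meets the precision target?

Completed interviews needed: n₀ = 1.960² × 0.2500 / 0.053² ≈ 341.90 → 342.
At an 81% response rate, contacts needed = 342 / 0.81 ≈ 422.22 → 423.

423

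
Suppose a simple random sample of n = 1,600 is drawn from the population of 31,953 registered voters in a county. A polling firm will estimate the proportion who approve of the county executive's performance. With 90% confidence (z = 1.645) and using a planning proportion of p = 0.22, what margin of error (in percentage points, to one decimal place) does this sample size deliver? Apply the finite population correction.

Finite-population factor: (N−n)/(N−1) = (31953−1600)/(31953−1) = 0.9500.
SE(p̂) = √[p(1−p)/n · (N−n)/(N−1)] = √[0.1716/1600 × 0.9500] = 0.01009.
E = z × SE = 1.645 × 0.01009 = 0.01660 ≈ 1.7 percentage points.

1.7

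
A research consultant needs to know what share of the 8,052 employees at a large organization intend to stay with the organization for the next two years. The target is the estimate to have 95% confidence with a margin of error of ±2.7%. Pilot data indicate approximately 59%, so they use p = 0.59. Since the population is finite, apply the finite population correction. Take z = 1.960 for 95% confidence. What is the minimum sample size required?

1101

Unadjusted: n₀ = 1.960² × 0.59 × 0.41 / 0.027² ≈ 1274.74, so n₀ = 1275.
Finite population correction with N = 8,052: n = n₀ / (1 + (n₀−1)/N) = 1275 / (1 + 1274/8052) = 1275 / 1.1582 ≈ 1100.83.
Rounding up, n = 1101.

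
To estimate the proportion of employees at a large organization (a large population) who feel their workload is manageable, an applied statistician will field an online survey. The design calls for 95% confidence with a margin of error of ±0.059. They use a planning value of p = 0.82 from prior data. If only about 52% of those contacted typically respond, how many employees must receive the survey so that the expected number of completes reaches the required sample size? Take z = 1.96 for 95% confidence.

314

Completed interviews needed: n₀ = 1.96² × 0.1476 / 0.059² ≈ 162.89 → 163.
At a 52% response rate, contacts needed = 163 / 0.52 ≈ 313.46 → 314.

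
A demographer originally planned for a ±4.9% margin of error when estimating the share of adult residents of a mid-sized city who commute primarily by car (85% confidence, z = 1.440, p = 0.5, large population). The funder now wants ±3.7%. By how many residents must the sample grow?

At ±4.9%: n = 1.440² × 0.2500 / 0.049² ≈ 215.91 → 216.
At ±3.7%: n = 1.440² × 0.2500 / 0.037² ≈ 378.67 → 379.
Additional respondents: 379 − 216 = 163.

163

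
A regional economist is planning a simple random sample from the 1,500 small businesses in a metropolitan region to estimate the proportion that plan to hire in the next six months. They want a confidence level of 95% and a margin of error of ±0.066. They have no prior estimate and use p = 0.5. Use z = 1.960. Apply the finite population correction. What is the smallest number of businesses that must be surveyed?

193

Unadjusted: n₀ = 1.960² × 0.50 × 0.50 / 0.066² ≈ 220.48, so n₀ = 221.
Finite population correction with N = 1,500: n = n₀ / (1 + (n₀−1)/N) = 221 / (1 + 220/1500) = 221 / 1.1467 ≈ 192.73.
Rounding up, n = 193.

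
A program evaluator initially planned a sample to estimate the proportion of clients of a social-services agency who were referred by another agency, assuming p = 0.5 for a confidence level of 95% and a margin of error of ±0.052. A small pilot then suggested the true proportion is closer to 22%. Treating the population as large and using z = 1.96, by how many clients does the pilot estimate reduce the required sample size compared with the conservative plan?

Conservative (p = 0.5): n = 1.96² × 0.25 / 0.052² ≈ 355.18 → 356.
Using p = 0.22: p(1−p) = 0.1716, so n = 1.96² × 0.1716 / 0.052² ≈ 243.79 → 244.
Reduction: 356 − 244 = 112.

112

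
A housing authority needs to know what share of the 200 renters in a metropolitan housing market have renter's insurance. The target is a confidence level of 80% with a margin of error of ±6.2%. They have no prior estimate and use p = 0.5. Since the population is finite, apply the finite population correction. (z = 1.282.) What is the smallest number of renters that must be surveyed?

70

Unadjusted: n₀ = 1.282² × 0.50 × 0.50 / 0.062² ≈ 106.89, so n₀ = 107.
Finite population correction with N = 200: n = n₀ / (1 + (n₀−1)/N) = 107 / (1 + 106/200) = 107 / 1.5300 ≈ 69.93.
Rounding up, n = 70.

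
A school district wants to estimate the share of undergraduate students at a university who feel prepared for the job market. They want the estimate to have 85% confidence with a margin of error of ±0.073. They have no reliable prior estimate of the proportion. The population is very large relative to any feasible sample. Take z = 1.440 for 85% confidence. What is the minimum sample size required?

98

With no prior estimate, use p = 0.5, giving p(1−p) = 0.25.
n = z²·p(1−p)/E² = 1.440² × 0.2500 / 0.073² = 2.0736 × 0.2500 / 0.005329 ≈ 97.28.
Rounding up gives n = 98.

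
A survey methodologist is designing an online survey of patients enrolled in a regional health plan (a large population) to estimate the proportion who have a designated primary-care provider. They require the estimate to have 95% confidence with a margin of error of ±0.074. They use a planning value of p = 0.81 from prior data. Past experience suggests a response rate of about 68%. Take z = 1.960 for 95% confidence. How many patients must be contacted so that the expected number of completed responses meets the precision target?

159

Completed interviews needed: n₀ = 1.960² × 0.1539 / 0.074² ≈ 107.97 → 108.
At a 68% response rate, contacts needed = 108 / 0.68 ≈ 158.82 → 159.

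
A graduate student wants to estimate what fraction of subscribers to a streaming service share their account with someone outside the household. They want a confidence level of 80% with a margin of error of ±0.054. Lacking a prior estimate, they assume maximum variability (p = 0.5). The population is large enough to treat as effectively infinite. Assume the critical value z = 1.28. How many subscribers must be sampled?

141

With p = 0.5, p(1−p) = 0.25.
n = z²·p(1−p)/E² = 1.28² × 0.2500 / 0.054² = 1.6384 × 0.2500 / 0.002916 ≈ 140.47.
Rounding up gives n = 141.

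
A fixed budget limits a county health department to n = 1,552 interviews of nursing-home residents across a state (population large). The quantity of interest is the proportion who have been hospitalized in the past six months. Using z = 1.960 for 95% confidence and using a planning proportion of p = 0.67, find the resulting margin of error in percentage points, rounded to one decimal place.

2.3

SE(p̂) = √[p(1−p)/n] = √[0.2211/1552] = 0.01194.
E = z × SE = 1.960 × 0.01194 = 0.02339, or 2.3 percentage points.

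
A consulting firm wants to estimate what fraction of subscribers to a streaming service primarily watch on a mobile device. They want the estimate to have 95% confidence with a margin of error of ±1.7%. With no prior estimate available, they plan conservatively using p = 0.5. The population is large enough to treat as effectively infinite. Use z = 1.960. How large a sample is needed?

With p = 0.5, p(1−p) = 0.25.
n = z²·p(1−p)/E² = 1.960² × 0.2500 / 0.017² = 3.8416 × 0.2500 / 0.000289 ≈ 3323.18.
Rounding up gives n = 3324.

3324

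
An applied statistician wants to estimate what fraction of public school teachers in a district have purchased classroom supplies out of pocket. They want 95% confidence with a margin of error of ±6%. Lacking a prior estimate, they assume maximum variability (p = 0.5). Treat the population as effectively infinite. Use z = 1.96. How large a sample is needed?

267

With p = 0.5, p(1−p) = 0.25.
n = z²·p(1−p)/E² = 1.96² × 0.2500 / 0.060² = 3.8416 × 0.2500 / 0.003600 ≈ 266.78.
Rounding up gives n = 267.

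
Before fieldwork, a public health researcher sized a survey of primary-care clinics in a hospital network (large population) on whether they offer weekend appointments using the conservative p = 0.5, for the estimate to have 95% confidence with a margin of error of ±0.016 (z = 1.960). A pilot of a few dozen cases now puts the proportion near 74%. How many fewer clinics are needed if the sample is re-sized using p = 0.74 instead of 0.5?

Conservative (p = 0.5): n = 1.960² × 0.25 / 0.016² ≈ 3751.56 → 3752.
Using p = 0.74: p(1−p) = 0.1924, so n = 1.960² × 0.1924 / 0.016² ≈ 2887.20 → 2888.
Reduction: 3752 − 2888 = 864.

864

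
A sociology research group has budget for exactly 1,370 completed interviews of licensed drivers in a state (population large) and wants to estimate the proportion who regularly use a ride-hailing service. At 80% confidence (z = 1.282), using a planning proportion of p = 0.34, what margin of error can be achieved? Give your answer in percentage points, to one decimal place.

SE(p̂) = √[p(1−p)/n] = √[0.2244/1370] = 0.01280.
E = z × SE = 1.282 × 0.01280 = 0.01641, or 1.6 percentage points.

1.6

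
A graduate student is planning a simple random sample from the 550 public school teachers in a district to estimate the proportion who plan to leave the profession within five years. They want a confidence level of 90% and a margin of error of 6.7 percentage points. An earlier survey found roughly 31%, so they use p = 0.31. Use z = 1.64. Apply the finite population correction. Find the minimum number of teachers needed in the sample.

105

Unadjusted: n₀ = 1.64² × 0.31 × 0.69 / 0.067² ≈ 128.16, so n₀ = 129.
Finite population correction with N = 550: n = n₀ / (1 + (n₀−1)/N) = 129 / (1 + 128/550) = 129 / 1.2327 ≈ 104.65.
Rounding up, n = 105.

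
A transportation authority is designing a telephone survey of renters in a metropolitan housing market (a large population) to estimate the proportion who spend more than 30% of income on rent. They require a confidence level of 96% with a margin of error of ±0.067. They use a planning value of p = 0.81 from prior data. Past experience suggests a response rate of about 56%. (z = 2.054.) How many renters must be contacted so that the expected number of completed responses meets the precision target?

Completed interviews needed: n₀ = 2.054² × 0.1539 / 0.067² ≈ 144.64 → 145.
At a 56% response rate, contacts needed = 145 / 0.56 ≈ 258.93 → 259.

259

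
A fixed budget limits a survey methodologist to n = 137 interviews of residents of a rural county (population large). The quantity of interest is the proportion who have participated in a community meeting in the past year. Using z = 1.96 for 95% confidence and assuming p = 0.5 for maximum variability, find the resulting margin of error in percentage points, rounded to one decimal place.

SE(p̂) = √[p(1−p)/n] = √[0.2500/137] = 0.04272.
E = z × SE = 1.96 × 0.04272 = 0.08373, or 8.4 percentage points.

8.4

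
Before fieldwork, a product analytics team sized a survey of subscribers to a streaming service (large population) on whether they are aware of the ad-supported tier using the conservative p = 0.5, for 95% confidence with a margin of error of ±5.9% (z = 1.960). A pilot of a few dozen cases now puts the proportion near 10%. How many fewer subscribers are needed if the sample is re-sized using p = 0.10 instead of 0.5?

Conservative (p = 0.5): n = 1.960² × 0.25 / 0.059² ≈ 275.90 → 276.
Using p = 0.10: p(1−p) = 0.0900, so n = 1.960² × 0.0900 / 0.059² ≈ 99.32 → 100.
Reduction: 276 − 100 = 176.

176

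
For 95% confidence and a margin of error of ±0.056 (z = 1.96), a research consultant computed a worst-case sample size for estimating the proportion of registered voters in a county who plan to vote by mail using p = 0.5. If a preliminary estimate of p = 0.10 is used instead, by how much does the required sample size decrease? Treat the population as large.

196

Conservative (p = 0.5): n = 1.96² × 0.25 / 0.056² ≈ 306.25 → 307.
Using p = 0.10: p(1−p) = 0.0900, so n = 1.96² × 0.0900 / 0.056² ≈ 110.25 → 111.
Reduction: 307 − 111 = 196.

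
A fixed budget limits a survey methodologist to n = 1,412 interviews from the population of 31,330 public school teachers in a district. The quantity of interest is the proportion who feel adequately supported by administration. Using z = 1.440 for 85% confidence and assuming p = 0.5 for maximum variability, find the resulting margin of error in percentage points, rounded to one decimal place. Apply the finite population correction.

1.9

Finite-population factor: (N−n)/(N−1) = (31330−1412)/(31330−1) = 0.9550.
SE(p̂) = √[p(1−p)/n · (N−n)/(N−1)] = √[0.2500/1412 × 0.9550] = 0.01300.
E = z × SE = 1.440 × 0.01300 = 0.01872 ≈ 1.9 percentage points.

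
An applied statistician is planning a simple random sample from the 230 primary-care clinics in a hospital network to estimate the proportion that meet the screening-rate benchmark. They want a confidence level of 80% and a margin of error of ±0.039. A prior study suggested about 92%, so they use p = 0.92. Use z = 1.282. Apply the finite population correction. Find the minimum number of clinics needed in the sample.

Unadjusted: n₀ = 1.282² × 0.92 × 0.08 / 0.039² ≈ 79.53, so n₀ = 80.
Finite population correction with N = 230: n = n₀ / (1 + (n₀−1)/N) = 80 / (1 + 79/230) = 80 / 1.3435 ≈ 59.55.
Rounding up, n = 60.

60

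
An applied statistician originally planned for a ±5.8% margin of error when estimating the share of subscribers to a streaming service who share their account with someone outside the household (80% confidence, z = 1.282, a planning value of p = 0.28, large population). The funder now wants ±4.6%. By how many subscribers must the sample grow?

At ±5.8%: n = 1.282² × 0.2016 / 0.058² ≈ 98.49 → 99.
At ±4.6%: n = 1.282² × 0.2016 / 0.046² ≈ 156.59 → 157.
Additional respondents: 157 − 99 = 58.

58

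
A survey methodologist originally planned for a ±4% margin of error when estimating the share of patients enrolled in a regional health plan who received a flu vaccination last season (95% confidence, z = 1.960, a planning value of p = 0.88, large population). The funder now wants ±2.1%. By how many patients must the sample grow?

At ±4%: n = 1.960² × 0.1056 / 0.040² ≈ 253.55 → 254.
At ±2.1%: n = 1.960² × 0.1056 / 0.021² ≈ 919.89 → 920.
Additional respondents: 920 − 254 = 666.

666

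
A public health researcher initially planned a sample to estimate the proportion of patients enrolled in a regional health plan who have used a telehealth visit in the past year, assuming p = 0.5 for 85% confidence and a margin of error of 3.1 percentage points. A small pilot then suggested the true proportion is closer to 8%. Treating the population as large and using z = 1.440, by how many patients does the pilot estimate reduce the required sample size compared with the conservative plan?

Conservative (p = 0.5): n = 1.440² × 0.25 / 0.031² ≈ 539.44 → 540.
Using p = 0.08: p(1−p) = 0.0736, so n = 1.440² × 0.0736 / 0.031² ≈ 158.81 → 159.
Reduction: 540 − 159 = 381.

381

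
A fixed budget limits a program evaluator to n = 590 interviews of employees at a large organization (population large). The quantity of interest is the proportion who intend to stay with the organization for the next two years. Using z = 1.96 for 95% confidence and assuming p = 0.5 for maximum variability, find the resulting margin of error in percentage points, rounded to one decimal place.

SE(p̂) = √[p(1−p)/n] = √[0.2500/590] = 0.02058.
E = z × SE = 1.96 × 0.02058 = 0.04035, or 4.0 percentage points.

4.0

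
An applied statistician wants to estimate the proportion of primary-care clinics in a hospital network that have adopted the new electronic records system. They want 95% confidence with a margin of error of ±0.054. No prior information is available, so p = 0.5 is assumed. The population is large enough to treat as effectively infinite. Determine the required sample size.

For 95% confidence, z = 1.960.
With p = 0.5, p(1−p) = 0.25.
n = z²·p(1−p)/E² = 1.960² × 0.2500 / 0.054² = 3.8416 × 0.2500 / 0.002916 ≈ 329.36.
Rounding up gives n = 330.

330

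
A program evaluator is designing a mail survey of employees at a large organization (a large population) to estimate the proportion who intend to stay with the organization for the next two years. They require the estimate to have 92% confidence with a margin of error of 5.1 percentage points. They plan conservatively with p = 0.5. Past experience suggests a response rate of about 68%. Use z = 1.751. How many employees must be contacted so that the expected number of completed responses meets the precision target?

Completed interviews needed: n₀ = 1.751² × 0.2500 / 0.051² ≈ 294.69 → 295.
At a 68% response rate, contacts needed = 295 / 0.68 ≈ 433.82 → 434.

434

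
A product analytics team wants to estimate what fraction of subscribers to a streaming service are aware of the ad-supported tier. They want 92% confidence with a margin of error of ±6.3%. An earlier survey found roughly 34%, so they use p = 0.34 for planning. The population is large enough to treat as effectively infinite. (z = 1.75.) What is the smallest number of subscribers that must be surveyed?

With p = 0.34, p(1−p) = 0.2244.
n = z²·p(1−p)/E² = 1.75² × 0.2244 / 0.063² = 3.0625 × 0.2244 / 0.003969 ≈ 173.15.
Rounding up gives n = 174.

174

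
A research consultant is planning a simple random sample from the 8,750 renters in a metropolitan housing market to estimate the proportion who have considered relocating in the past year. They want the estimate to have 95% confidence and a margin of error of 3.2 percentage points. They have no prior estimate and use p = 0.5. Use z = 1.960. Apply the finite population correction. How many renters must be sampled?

Unadjusted: n₀ = 1.960² × 0.50 × 0.50 / 0.032² ≈ 937.89, so n₀ = 938.
Finite population correction with N = 8,750: n = n₀ / (1 + (n₀−1)/N) = 938 / (1 + 937/8750) = 938 / 1.1071 ≈ 847.27.
Rounding up, n = 848.

848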